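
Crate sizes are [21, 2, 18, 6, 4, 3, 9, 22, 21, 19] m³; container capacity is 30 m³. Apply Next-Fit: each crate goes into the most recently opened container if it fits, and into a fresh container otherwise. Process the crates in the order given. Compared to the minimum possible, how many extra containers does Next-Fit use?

1

Next-Fit: [21,2] [18,6,4] [3,9] [22] [21] [19] → 6 containers.
Total size 125 m³; any packing needs at least ⌈125/30⌉ = 5 containers.
An optimal packing achieves that bound: [22,6,2] [21,9] [21,4,3] [19] [18] → 5 containers.
Excess: 6 − 5 = 1.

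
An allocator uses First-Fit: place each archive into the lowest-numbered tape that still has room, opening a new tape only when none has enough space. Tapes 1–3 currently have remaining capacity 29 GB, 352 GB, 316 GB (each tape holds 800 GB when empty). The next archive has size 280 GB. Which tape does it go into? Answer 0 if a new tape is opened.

Tapes with room: tape 2 (352 GB), tape 3 (316 GB).
The first with room is tape 2.

2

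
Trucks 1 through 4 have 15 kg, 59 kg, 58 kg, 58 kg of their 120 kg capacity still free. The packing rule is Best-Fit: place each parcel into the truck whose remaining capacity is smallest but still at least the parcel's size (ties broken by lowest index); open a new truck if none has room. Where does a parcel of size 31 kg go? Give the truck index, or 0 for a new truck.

Trucks with room: truck 2 (59 kg), truck 3 (58 kg), truck 4 (58 kg).
Tightest fit is truck 3 with 58 kg free.

3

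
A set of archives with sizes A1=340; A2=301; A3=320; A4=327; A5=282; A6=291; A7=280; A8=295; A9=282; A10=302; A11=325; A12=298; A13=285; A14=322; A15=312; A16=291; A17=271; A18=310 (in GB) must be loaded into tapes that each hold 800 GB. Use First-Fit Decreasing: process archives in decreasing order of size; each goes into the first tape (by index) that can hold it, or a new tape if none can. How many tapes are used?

Sorted descending: 340, 327, 325, 322, 320, 312, 310, 302, 301, 298, 295, 291, 291, 285, 282, 282, 280, 271.
340 GB → tape 1 (remaining 460 GB)
327 GB → tape 1 (remaining 133 GB)
325 GB → tape 2 (remaining 475 GB)
322 GB → tape 2 (remaining 153 GB)
320 GB → tape 3 (remaining 480 GB)
312 GB → tape 3 (remaining 168 GB)
310 GB → tape 4 (remaining 490 GB)
302 GB → tape 4 (remaining 188 GB)
301 GB → tape 5 (remaining 499 GB)
298 GB → tape 5 (remaining 201 GB)
295 GB → tape 6 (remaining 505 GB)
291 GB → tape 6 (remaining 214 GB)
291 GB → tape 7 (remaining 509 GB)
285 GB → tape 7 (remaining 224 GB)
282 GB → tape 8 (remaining 518 GB)
282 GB → tape 8 (remaining 236 GB)
280 GB → tape 9 (remaining 520 GB)
271 GB → tape 9 (remaining 249 GB)

9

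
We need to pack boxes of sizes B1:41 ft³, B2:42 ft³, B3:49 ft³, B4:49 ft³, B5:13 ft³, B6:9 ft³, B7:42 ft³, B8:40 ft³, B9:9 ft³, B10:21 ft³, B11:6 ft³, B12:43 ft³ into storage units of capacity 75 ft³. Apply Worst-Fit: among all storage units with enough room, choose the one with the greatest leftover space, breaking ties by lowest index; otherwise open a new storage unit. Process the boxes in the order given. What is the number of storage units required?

B1 (41 ft³) → storage unit 1 (remaining 34 ft³)
B2 (42 ft³) → storage unit 2 (remaining 33 ft³)
B3 (49 ft³) → storage unit 3 (remaining 26 ft³)
B4 (49 ft³) → storage unit 4 (remaining 26 ft³)
B5 (13 ft³) → storage unit 1 (remaining 21 ft³)
B6 (9 ft³) → storage unit 2 (remaining 24 ft³)
B7 (42 ft³) → storage unit 5 (remaining 33 ft³)
B8 (40 ft³) → storage unit 6 (remaining 35 ft³)
B9 (9 ft³) → storage unit 6 (remaining 26 ft³)
B10 (21 ft³) → storage unit 5 (remaining 12 ft³)
B11 (6 ft³) → storage unit 3 (remaining 20 ft³)
B12 (43 ft³) → storage unit 7 (remaining 32 ft³)

7 storage units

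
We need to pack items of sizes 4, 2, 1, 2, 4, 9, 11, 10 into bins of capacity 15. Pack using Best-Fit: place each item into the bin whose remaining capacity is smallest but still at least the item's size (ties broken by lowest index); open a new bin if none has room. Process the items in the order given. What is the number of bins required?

bin 1: place 4, 11 left
bin 1: place 2, 9 left
bin 1: place 1, 8 left
bin 1: place 2, 6 left
bin 1: place 4, 2 left
bin 2: place 9, 6 left
bin 3: place 11, 4 left
bin 4: place 10, 5 left
Final bins: [4,2,1,2,4] [9] [11] [10].

4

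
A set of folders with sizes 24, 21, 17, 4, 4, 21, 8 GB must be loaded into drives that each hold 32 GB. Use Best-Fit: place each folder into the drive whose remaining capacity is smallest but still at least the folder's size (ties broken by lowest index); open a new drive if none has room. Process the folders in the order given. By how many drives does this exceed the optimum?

0

Best-Fit: [24,4,4] [21,8] [17] [21] → 4 drives.
Total size 99 GB; any packing needs at least ⌈99/32⌉ = 4 drives.
So 4 is already optimal.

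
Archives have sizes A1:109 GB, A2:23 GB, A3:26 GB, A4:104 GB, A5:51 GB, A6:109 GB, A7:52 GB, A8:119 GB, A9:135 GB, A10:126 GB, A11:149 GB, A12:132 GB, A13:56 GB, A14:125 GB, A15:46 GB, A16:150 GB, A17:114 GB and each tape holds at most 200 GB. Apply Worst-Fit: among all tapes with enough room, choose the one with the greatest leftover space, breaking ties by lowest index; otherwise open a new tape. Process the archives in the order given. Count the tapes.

11

Put A1 (109 GB) in tape 1; 91 GB remain.
Put A2 (23 GB) in tape 1; 68 GB remain.
Put A3 (26 GB) in tape 1; 42 GB remain.
Put A4 (104 GB) in tape 2; 96 GB remain.
Put A5 (51 GB) in tape 2; 45 GB remain.
Put A6 (109 GB) in tape 3; 91 GB remain.
Put A7 (52 GB) in tape 3; 39 GB remain.
Put A8 (119 GB) in tape 4; 81 GB remain.
Put A9 (135 GB) in tape 5; 65 GB remain.
Put A10 (126 GB) in tape 6; 74 GB remain.
Put A11 (149 GB) in tape 7; 51 GB remain.
Put A12 (132 GB) in tape 8; 68 GB remain.
Put A13 (56 GB) in tape 4; 25 GB remain.
Put A14 (125 GB) in tape 9; 75 GB remain.
Put A15 (46 GB) in tape 9; 29 GB remain.
Put A16 (150 GB) in tape 10; 50 GB remain.
Put A17 (114 GB) in tape 11; 86 GB remain.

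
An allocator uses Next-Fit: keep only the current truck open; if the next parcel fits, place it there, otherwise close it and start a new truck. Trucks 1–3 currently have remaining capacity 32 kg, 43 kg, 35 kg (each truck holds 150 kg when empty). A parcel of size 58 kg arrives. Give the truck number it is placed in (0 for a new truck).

Next-Fit only looks at truck 3, which has 35 kg free.
58 kg does not fit, so a new truck is opened.

0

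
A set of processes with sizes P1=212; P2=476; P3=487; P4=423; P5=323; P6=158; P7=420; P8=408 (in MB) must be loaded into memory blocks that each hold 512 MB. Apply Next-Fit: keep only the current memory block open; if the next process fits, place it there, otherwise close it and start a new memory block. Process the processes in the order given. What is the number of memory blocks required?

7 memory blocks

Put P1 (212 MB) in memory block 1; 300 MB remain.
Put P2 (476 MB) in memory block 2; 36 MB remain.
Put P3 (487 MB) in memory block 3; 25 MB remain.
Put P4 (423 MB) in memory block 4; 89 MB remain.
Put P5 (323 MB) in memory block 5; 189 MB remain.
Put P6 (158 MB) in memory block 5; 31 MB remain.
Put P7 (420 MB) in memory block 6; 92 MB remain.
Put P8 (408 MB) in memory block 7; 104 MB remain.
Final memory blocks: [212] [476] [487] [423] [323,158] [420] [408].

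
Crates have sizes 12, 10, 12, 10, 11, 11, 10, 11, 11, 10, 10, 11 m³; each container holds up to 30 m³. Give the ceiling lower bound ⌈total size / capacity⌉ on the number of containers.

Total size = 12 + 10 + 12 + 10 + 11 + 11 + 10 + 11 + 11 + 10 + 10 + 11 = 129 m³.
⌈129 / 30⌉ = 5.

5 containers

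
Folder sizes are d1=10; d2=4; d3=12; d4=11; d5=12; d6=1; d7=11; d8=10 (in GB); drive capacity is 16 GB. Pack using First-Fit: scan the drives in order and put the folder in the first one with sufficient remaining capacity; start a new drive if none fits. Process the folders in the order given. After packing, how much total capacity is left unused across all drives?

drive 1: place d1 (10 GB), 6 GB left
drive 1: place d2 (4 GB), 2 GB left
drive 2: place d3 (12 GB), 4 GB left
drive 3: place d4 (11 GB), 5 GB left
drive 4: place d5 (12 GB), 4 GB left
drive 1: place d6 (1 GB), 1 GB left
drive 5: place d7 (11 GB), 5 GB left
drive 6: place d8 (10 GB), 6 GB left
6 drives × 16 GB = 96 GB; used 71 GB; unused 25 GB.

25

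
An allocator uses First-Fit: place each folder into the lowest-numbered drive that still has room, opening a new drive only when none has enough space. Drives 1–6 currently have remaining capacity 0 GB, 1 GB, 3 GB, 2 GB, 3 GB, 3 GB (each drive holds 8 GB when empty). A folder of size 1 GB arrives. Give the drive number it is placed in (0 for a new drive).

Drives with room: drive 2 (1 GB), drive 3 (3 GB), drive 4 (2 GB), drive 5 (3 GB), drive 6 (3 GB).
The first with room is drive 2.

2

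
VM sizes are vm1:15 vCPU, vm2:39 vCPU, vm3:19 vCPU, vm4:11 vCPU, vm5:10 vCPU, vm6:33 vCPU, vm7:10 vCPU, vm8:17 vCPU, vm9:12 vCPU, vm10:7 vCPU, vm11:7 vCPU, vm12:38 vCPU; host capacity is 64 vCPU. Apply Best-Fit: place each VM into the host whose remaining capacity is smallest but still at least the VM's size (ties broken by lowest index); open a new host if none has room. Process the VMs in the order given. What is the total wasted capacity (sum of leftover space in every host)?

Put vm1 (15 vCPU) in host 1; 49 vCPU remain.
Put vm2 (39 vCPU) in host 1; 10 vCPU remain.
Put vm3 (19 vCPU) in host 2; 45 vCPU remain.
Put vm4 (11 vCPU) in host 2; 34 vCPU remain.
Put vm5 (10 vCPU) in host 1; 0 vCPU remain.
Put vm6 (33 vCPU) in host 2; 1 vCPU remain.
Put vm7 (10 vCPU) in host 3; 54 vCPU remain.
Put vm8 (17 vCPU) in host 3; 37 vCPU remain.
Put vm9 (12 vCPU) in host 3; 25 vCPU remain.
Put vm10 (7 vCPU) in host 3; 18 vCPU remain.
Put vm11 (7 vCPU) in host 3; 11 vCPU remain.
Put vm12 (38 vCPU) in host 4; 26 vCPU remain.
4 hosts × 64 vCPU = 256 vCPU; used 218 vCPU; unused 38 vCPU.

38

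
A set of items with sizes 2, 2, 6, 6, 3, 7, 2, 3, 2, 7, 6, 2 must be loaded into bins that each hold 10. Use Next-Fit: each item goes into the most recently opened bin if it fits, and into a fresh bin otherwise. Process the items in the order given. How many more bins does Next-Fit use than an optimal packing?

Next-Fit: [2,2,6] [6,3] [7,2] [3,2] [7] [6,2] → 6 bins.
Total size 48; any packing needs at least ⌈48/10⌉ = 5 bins.
An optimal packing achieves that bound: [7,3] [7,3] [6,2,2] [6,2,2] [6,2] → 5 bins.
Excess: 6 − 5 = 1.

1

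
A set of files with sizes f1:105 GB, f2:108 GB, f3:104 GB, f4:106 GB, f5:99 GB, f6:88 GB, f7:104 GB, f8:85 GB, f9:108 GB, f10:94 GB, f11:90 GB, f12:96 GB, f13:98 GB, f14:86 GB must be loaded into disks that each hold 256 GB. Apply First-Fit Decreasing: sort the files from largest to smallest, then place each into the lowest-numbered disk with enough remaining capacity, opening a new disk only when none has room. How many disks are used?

Sorted descending: 108, 108, 106, 105, 104, 104, 99, 98, 96, 94, 90, 88, 86, 85.
disk 1: place 108 GB, 148 GB left
disk 1: place 108 GB, 40 GB left
disk 2: place 106 GB, 150 GB left
disk 2: place 105 GB, 45 GB left
disk 3: place 104 GB, 152 GB left
disk 3: place 104 GB, 48 GB left
disk 4: place 99 GB, 157 GB left
disk 4: place 98 GB, 59 GB left
disk 5: place 96 GB, 160 GB left
disk 5: place 94 GB, 66 GB left
disk 6: place 90 GB, 166 GB left
disk 6: place 88 GB, 78 GB left
disk 7: place 86 GB, 170 GB left
disk 7: place 85 GB, 85 GB left
Final disks: [108,108] [106,105] [104,104] [99,98] [96,94] [90,88] [86,85].

7 disks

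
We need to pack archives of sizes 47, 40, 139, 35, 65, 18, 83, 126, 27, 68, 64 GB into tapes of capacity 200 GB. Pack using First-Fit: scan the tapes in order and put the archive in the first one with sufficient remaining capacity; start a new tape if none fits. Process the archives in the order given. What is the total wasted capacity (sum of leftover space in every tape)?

tape 1: place 47 GB, 153 GB left
tape 1: place 40 GB, 113 GB left
tape 2: place 139 GB, 61 GB left
tape 1: place 35 GB, 78 GB left
tape 1: place 65 GB, 13 GB left
tape 2: place 18 GB, 43 GB left
tape 3: place 83 GB, 117 GB left
tape 4: place 126 GB, 74 GB left
tape 2: place 27 GB, 16 GB left
tape 3: place 68 GB, 49 GB left
tape 4: place 64 GB, 10 GB left
4 tapes × 200 GB = 800 GB; used 712 GB; unused 88 GB.

88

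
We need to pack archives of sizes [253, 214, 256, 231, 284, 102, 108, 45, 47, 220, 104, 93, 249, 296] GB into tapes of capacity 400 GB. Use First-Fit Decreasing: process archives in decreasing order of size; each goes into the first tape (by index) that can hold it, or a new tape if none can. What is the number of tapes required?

Sorted descending: 296, 284, 256, 253, 249, 231, 220, 214, 108, 104, 102, 93, 47, 45.
296 GB → tape 1 (remaining 104 GB)
284 GB → tape 2 (remaining 116 GB)
256 GB → tape 3 (remaining 144 GB)
253 GB → tape 4 (remaining 147 GB)
249 GB → tape 5 (remaining 151 GB)
231 GB → tape 6 (remaining 169 GB)
220 GB → tape 7 (remaining 180 GB)
214 GB → tape 8 (remaining 186 GB)
108 GB → tape 2 (remaining 8 GB)
104 GB → tape 1 (remaining 0 GB)
102 GB → tape 3 (remaining 42 GB)
93 GB → tape 4 (remaining 54 GB)
47 GB → tape 4 (remaining 7 GB)
45 GB → tape 5 (remaining 106 GB)
Final tapes: [296,104] [284,108] [256,102] [253,93,47] [249,45] [231] [220] [214].

8 tapes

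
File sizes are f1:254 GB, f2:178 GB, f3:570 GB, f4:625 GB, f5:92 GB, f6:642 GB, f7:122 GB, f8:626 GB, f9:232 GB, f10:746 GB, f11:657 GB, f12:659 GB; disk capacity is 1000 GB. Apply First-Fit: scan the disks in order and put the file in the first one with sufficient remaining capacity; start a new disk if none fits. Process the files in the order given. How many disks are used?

8

f1 (254 GB) → disk 1 (remaining 746 GB)
f2 (178 GB) → disk 1 (remaining 568 GB)
f3 (570 GB) → disk 2 (remaining 430 GB)
f4 (625 GB) → disk 3 (remaining 375 GB)
f5 (92 GB) → disk 1 (remaining 476 GB)
f6 (642 GB) → disk 4 (remaining 358 GB)
f7 (122 GB) → disk 1 (remaining 354 GB)
f8 (626 GB) → disk 5 (remaining 374 GB)
f9 (232 GB) → disk 1 (remaining 122 GB)
f10 (746 GB) → disk 6 (remaining 254 GB)
f11 (657 GB) → disk 7 (remaining 343 GB)
f12 (659 GB) → disk 8 (remaining 341 GB)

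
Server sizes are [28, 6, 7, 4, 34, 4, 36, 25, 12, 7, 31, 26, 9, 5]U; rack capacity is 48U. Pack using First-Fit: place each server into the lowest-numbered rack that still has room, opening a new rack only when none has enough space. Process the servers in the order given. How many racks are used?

6

rack 1: place 28U, 20U left
rack 1: place 6U, 14U left
rack 1: place 7U, 7U left
rack 1: place 4U, 3U left
rack 2: place 34U, 14U left
rack 2: place 4U, 10U left
rack 3: place 36U, 12U left
rack 4: place 25U, 23U left
rack 3: place 12U, 0U left
rack 2: place 7U, 3U left
rack 5: place 31U, 17U left
rack 6: place 26U, 22U left
rack 4: place 9U, 14U left
rack 4: place 5U, 9U left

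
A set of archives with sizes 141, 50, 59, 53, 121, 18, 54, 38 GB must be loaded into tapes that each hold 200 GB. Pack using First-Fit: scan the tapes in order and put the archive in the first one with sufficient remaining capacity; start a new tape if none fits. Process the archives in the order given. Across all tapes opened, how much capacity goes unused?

66

Put 141 GB in tape 1; 59 GB remain.
Put 50 GB in tape 1; 9 GB remain.
Put 59 GB in tape 2; 141 GB remain.
Put 53 GB in tape 2; 88 GB remain.
Put 121 GB in tape 3; 79 GB remain.
Put 18 GB in tape 2; 70 GB remain.
Put 54 GB in tape 2; 16 GB remain.
Put 38 GB in tape 3; 41 GB remain.
3 tapes × 200 GB = 600 GB; used 534 GB; unused 66 GB.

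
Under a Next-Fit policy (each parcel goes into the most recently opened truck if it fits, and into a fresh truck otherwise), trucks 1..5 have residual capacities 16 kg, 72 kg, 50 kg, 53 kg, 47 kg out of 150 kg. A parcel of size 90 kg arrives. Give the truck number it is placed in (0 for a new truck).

Next-Fit only looks at truck 5, which has 47 kg free.
90 kg does not fit, so a new truck is opened.

0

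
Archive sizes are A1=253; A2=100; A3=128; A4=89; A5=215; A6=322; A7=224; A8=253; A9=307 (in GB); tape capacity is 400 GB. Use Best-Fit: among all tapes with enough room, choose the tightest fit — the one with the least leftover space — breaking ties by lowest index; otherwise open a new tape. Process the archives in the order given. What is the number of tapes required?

A1 (253 GB) → tape 1 (remaining 147 GB)
A2 (100 GB) → tape 1 (remaining 47 GB)
A3 (128 GB) → tape 2 (remaining 272 GB)
A4 (89 GB) → tape 2 (remaining 183 GB)
A5 (215 GB) → tape 3 (remaining 185 GB)
A6 (322 GB) → tape 4 (remaining 78 GB)
A7 (224 GB) → tape 5 (remaining 176 GB)
A8 (253 GB) → tape 6 (remaining 147 GB)
A9 (307 GB) → tape 7 (remaining 93 GB)
Final tapes: [253,100] [128,89] [215] [322] [224] [253] [307].

7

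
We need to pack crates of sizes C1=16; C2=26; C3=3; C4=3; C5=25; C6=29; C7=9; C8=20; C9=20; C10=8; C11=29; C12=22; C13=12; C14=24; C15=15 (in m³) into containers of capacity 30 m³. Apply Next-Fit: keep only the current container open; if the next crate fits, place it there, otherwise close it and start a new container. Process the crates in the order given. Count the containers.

container 1: place C1 (16 m³), 14 m³ left
container 2: place C2 (26 m³), 4 m³ left
container 2: place C3 (3 m³), 1 m³ left
container 3: place C4 (3 m³), 27 m³ left
container 3: place C5 (25 m³), 2 m³ left
container 4: place C6 (29 m³), 1 m³ left
container 5: place C7 (9 m³), 21 m³ left
container 5: place C8 (20 m³), 1 m³ left
container 6: place C9 (20 m³), 10 m³ left
container 6: place C10 (8 m³), 2 m³ left
container 7: place C11 (29 m³), 1 m³ left
container 8: place C12 (22 m³), 8 m³ left
container 9: place C13 (12 m³), 18 m³ left
container 10: place C14 (24 m³), 6 m³ left
container 11: place C15 (15 m³), 15 m³ left

11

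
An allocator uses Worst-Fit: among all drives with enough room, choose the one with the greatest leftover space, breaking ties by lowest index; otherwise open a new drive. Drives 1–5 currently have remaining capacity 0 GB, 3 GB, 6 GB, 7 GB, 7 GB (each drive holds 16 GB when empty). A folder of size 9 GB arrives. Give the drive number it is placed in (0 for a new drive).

0

No drive has ≥ 9 GB free, so a new drive is opened.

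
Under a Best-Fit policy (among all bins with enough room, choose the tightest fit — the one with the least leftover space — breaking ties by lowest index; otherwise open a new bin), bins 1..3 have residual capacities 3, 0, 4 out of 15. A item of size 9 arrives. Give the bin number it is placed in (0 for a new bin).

No bin has ≥ 9 free, so a new bin is opened.

0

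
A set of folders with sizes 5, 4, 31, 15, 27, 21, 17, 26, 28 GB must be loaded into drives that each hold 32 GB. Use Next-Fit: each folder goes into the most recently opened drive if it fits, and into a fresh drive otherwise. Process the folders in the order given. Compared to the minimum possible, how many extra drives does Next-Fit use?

2

Next-Fit: [5,4] [31] [15] [27] [21] [17] [26] [28] → 8 drives.
Total size 174 GB; any packing needs at least ⌈174/32⌉ = 6 drives.
An optimal packing achieves that bound: [31] [28,4] [27,5] [26] [21] [17,15] → 6 drives.
Excess: 8 − 6 = 2.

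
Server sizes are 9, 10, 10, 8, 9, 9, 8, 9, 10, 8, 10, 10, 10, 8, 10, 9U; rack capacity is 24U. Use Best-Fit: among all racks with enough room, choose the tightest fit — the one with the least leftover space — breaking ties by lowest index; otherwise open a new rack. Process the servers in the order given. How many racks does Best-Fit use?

8

rack 1: place 9U, 15U left
rack 1: place 10U, 5U left
rack 2: place 10U, 14U left
rack 2: place 8U, 6U left
rack 3: place 9U, 15U left
rack 3: place 9U, 6U left
rack 4: place 8U, 16U left
rack 4: place 9U, 7U left
rack 5: place 10U, 14U left
rack 5: place 8U, 6U left
rack 6: place 10U, 14U left
rack 6: place 10U, 4U left
rack 7: place 10U, 14U left
rack 7: place 8U, 6U left
rack 8: place 10U, 14U left
rack 8: place 9U, 5U left
Final racks: [9,10] [10,8] [9,9] [8,9] [10,8] [10,10] [10,8] [10,9].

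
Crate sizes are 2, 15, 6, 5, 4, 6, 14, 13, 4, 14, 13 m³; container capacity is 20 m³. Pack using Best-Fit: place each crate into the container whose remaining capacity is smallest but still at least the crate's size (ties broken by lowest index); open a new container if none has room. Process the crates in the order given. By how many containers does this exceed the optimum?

1

Best-Fit: [2,15] [6,5,4,4] [6,14] [13] [14] [13] → 6 containers.
Total size 96 m³; any packing needs at least ⌈96/20⌉ = 5 containers.
An optimal packing achieves that bound: [15,5] [14,6] [14,6] [13,4,2] [13,4] → 5 containers.
Excess: 6 − 5 = 1.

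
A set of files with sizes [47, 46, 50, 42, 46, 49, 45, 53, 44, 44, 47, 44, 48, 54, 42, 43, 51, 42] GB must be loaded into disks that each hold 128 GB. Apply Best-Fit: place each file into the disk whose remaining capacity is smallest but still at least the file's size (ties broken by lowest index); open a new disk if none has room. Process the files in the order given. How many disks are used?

disk 1: place 47 GB, 81 GB left
disk 1: place 46 GB, 35 GB left
disk 2: place 50 GB, 78 GB left
disk 2: place 42 GB, 36 GB left
disk 3: place 46 GB, 82 GB left
disk 3: place 49 GB, 33 GB left
disk 4: place 45 GB, 83 GB left
disk 4: place 53 GB, 30 GB left
disk 5: place 44 GB, 84 GB left
disk 5: place 44 GB, 40 GB left
disk 6: place 47 GB, 81 GB left
disk 6: place 44 GB, 37 GB left
disk 7: place 48 GB, 80 GB left
disk 7: place 54 GB, 26 GB left
disk 8: place 42 GB, 86 GB left
disk 8: place 43 GB, 43 GB left
disk 9: place 51 GB, 77 GB left
disk 8: place 42 GB, 1 GB left

9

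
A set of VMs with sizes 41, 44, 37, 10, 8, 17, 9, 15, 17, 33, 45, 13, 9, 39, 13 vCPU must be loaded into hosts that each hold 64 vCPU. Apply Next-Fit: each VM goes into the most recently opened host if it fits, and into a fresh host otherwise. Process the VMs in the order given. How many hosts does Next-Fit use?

7

Put 41 vCPU in host 1; 23 vCPU remain.
Put 44 vCPU in host 2; 20 vCPU remain.
Put 37 vCPU in host 3; 27 vCPU remain.
Put 10 vCPU in host 3; 17 vCPU remain.
Put 8 vCPU in host 3; 9 vCPU remain.
Put 17 vCPU in host 4; 47 vCPU remain.
Put 9 vCPU in host 4; 38 vCPU remain.
Put 15 vCPU in host 4; 23 vCPU remain.
Put 17 vCPU in host 4; 6 vCPU remain.
Put 33 vCPU in host 5; 31 vCPU remain.
Put 45 vCPU in host 6; 19 vCPU remain.
Put 13 vCPU in host 6; 6 vCPU remain.
Put 9 vCPU in host 7; 55 vCPU remain.
Put 39 vCPU in host 7; 16 vCPU remain.
Put 13 vCPU in host 7; 3 vCPU remain.
Final hosts: [41] [44] [37,10,8] [17,9,15,17] [33] [45,13] [9,39,13].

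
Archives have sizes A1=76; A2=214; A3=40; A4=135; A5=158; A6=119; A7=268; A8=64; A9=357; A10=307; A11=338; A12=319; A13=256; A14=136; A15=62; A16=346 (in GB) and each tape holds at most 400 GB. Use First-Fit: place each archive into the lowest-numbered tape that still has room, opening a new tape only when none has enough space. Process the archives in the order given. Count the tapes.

9

A1 (76 GB) → tape 1 (remaining 324 GB)
A2 (214 GB) → tape 1 (remaining 110 GB)
A3 (40 GB) → tape 1 (remaining 70 GB)
A4 (135 GB) → tape 2 (remaining 265 GB)
A5 (158 GB) → tape 2 (remaining 107 GB)
A6 (119 GB) → tape 3 (remaining 281 GB)
A7 (268 GB) → tape 3 (remaining 13 GB)
A8 (64 GB) → tape 1 (remaining 6 GB)
A9 (357 GB) → tape 4 (remaining 43 GB)
A10 (307 GB) → tape 5 (remaining 93 GB)
A11 (338 GB) → tape 6 (remaining 62 GB)
A12 (319 GB) → tape 7 (remaining 81 GB)
A13 (256 GB) → tape 8 (remaining 144 GB)
A14 (136 GB) → tape 8 (remaining 8 GB)
A15 (62 GB) → tape 2 (remaining 45 GB)
A16 (346 GB) → tape 9 (remaining 54 GB)
Final tapes: [76,214,40,64] [135,158,62] [119,268] [357] [307] [338] [319] [256,136] [346].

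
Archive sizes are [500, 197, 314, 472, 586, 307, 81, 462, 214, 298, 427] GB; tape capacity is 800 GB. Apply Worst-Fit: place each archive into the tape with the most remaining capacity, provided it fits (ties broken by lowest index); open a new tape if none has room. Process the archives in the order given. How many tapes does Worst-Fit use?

500 GB → tape 1 (remaining 300 GB)
197 GB → tape 1 (remaining 103 GB)
314 GB → tape 2 (remaining 486 GB)
472 GB → tape 2 (remaining 14 GB)
586 GB → tape 3 (remaining 214 GB)
307 GB → tape 4 (remaining 493 GB)
81 GB → tape 4 (remaining 412 GB)
462 GB → tape 5 (remaining 338 GB)
214 GB → tape 4 (remaining 198 GB)
298 GB → tape 5 (remaining 40 GB)
427 GB → tape 6 (remaining 373 GB)

6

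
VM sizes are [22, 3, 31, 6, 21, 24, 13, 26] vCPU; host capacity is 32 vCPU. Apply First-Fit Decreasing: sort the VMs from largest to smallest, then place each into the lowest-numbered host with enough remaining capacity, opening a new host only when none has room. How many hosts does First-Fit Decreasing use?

Sorted descending: 31, 26, 24, 22, 21, 13, 6, 3.
host 1: place 31 vCPU, 1 vCPU left
host 2: place 26 vCPU, 6 vCPU left
host 3: place 24 vCPU, 8 vCPU left
host 4: place 22 vCPU, 10 vCPU left
host 5: place 21 vCPU, 11 vCPU left
host 6: place 13 vCPU, 19 vCPU left
host 2: place 6 vCPU, 0 vCPU left
host 3: place 3 vCPU, 5 vCPU left
Final hosts: [31] [26,6] [24,3] [22] [21] [13].

6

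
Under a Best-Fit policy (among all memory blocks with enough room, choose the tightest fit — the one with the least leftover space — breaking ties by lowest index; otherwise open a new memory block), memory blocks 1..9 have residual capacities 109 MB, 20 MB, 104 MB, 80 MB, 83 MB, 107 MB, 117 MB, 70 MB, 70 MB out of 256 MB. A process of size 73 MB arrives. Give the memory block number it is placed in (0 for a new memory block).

Memory blocks with room: memory block 1 (109 MB), memory block 3 (104 MB), memory block 4 (80 MB), memory block 5 (83 MB), memory block 6 (107 MB), memory block 7 (117 MB).
Tightest fit is memory block 4 with 80 MB free.

4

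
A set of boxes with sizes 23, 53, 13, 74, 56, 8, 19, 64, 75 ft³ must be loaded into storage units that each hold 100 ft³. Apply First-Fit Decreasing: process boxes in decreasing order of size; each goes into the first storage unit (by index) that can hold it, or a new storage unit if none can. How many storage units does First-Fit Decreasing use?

Sorted descending: 75, 74, 64, 56, 53, 23, 19, 13, 8.
storage unit 1: place 75 ft³, 25 ft³ left
storage unit 2: place 74 ft³, 26 ft³ left
storage unit 3: place 64 ft³, 36 ft³ left
storage unit 4: place 56 ft³, 44 ft³ left
storage unit 5: place 53 ft³, 47 ft³ left
storage unit 1: place 23 ft³, 2 ft³ left
storage unit 2: place 19 ft³, 7 ft³ left
storage unit 3: place 13 ft³, 23 ft³ left
storage unit 3: place 8 ft³, 15 ft³ left

5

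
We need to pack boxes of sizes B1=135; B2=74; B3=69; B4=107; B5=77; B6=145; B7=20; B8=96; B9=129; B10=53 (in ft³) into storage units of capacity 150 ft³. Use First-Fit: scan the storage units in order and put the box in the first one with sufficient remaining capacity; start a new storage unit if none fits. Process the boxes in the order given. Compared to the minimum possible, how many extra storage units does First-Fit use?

First-Fit: [135] [74,69] [107,20] [77,53] [145] [96] [129] → 7 storage units.
Total size 905 ft³; any packing needs at least ⌈905/150⌉ = 7 storage units.
So 7 is already optimal.

0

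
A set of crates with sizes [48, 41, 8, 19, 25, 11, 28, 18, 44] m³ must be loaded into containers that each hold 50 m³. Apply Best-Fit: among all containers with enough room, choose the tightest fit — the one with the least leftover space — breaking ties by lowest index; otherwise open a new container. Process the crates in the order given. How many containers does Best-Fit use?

Put 48 m³ in container 1; 2 m³ remain.
Put 41 m³ in container 2; 9 m³ remain.
Put 8 m³ in container 2; 1 m³ remain.
Put 19 m³ in container 3; 31 m³ remain.
Put 25 m³ in container 3; 6 m³ remain.
Put 11 m³ in container 4; 39 m³ remain.
Put 28 m³ in container 4; 11 m³ remain.
Put 18 m³ in container 5; 32 m³ remain.
Put 44 m³ in container 6; 6 m³ remain.

6 containers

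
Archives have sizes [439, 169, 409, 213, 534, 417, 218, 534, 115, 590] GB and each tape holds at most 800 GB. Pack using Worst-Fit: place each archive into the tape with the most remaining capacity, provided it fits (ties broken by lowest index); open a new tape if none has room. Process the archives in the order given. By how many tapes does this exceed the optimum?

Worst-Fit: [439,169] [409,213] [534,115] [417,218] [534] [590] → 6 tapes.
6 archives exceed 400 GB (half the capacity), and no two of those can share a tape, so at least 6 tapes are needed.
So 6 is already optimal.

0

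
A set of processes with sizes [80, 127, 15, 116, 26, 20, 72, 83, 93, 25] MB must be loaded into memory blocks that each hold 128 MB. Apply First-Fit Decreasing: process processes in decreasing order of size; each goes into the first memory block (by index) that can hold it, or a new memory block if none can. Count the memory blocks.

Sorted descending: 127, 116, 93, 83, 80, 72, 26, 25, 20, 15.
memory block 1: place 127 MB, 1 MB left
memory block 2: place 116 MB, 12 MB left
memory block 3: place 93 MB, 35 MB left
memory block 4: place 83 MB, 45 MB left
memory block 5: place 80 MB, 48 MB left
memory block 6: place 72 MB, 56 MB left
memory block 3: place 26 MB, 9 MB left
memory block 4: place 25 MB, 20 MB left
memory block 4: place 20 MB, 0 MB left
memory block 5: place 15 MB, 33 MB left

6 memory blocks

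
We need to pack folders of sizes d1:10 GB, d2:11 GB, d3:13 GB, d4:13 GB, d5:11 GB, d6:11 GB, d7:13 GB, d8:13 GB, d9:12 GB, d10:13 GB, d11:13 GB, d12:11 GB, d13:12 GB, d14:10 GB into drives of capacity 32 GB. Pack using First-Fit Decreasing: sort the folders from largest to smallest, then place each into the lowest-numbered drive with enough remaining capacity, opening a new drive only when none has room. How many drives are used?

Sorted descending: 13, 13, 13, 13, 13, 13, 12, 12, 11, 11, 11, 11, 10, 10.
13 GB → drive 1 (remaining 19 GB)
13 GB → drive 1 (remaining 6 GB)
13 GB → drive 2 (remaining 19 GB)
13 GB → drive 2 (remaining 6 GB)
13 GB → drive 3 (remaining 19 GB)
13 GB → drive 3 (remaining 6 GB)
12 GB → drive 4 (remaining 20 GB)
12 GB → drive 4 (remaining 8 GB)
11 GB → drive 5 (remaining 21 GB)
11 GB → drive 5 (remaining 10 GB)
11 GB → drive 6 (remaining 21 GB)
11 GB → drive 6 (remaining 10 GB)
10 GB → drive 5 (remaining 0 GB)
10 GB → drive 6 (remaining 0 GB)
Final drives: [13,13] [13,13] [13,13] [12,12] [11,11,10] [11,11,10].

6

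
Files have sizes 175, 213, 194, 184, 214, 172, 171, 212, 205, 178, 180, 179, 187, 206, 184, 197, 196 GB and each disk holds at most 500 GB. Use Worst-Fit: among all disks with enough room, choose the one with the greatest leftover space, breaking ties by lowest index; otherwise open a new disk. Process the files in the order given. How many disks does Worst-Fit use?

disk 1: place 175 GB, 325 GB left
disk 1: place 213 GB, 112 GB left
disk 2: place 194 GB, 306 GB left
disk 2: place 184 GB, 122 GB left
disk 3: place 214 GB, 286 GB left
disk 3: place 172 GB, 114 GB left
disk 4: place 171 GB, 329 GB left
disk 4: place 212 GB, 117 GB left
disk 5: place 205 GB, 295 GB left
disk 5: place 178 GB, 117 GB left
disk 6: place 180 GB, 320 GB left
disk 6: place 179 GB, 141 GB left
disk 7: place 187 GB, 313 GB left
disk 7: place 206 GB, 107 GB left
disk 8: place 184 GB, 316 GB left
disk 8: place 197 GB, 119 GB left
disk 9: place 196 GB, 304 GB left

9 disks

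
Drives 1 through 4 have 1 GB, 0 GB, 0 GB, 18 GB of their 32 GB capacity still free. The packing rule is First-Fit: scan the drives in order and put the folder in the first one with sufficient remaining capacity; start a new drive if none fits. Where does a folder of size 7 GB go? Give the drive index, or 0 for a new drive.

Drives with room: drive 4 (18 GB).
The first with room is drive 4.

4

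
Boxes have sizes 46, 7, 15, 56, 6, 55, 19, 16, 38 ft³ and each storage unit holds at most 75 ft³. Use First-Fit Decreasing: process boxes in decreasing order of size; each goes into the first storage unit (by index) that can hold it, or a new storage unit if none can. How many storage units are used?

Sorted descending: 56, 55, 46, 38, 19, 16, 15, 7, 6.
56 ft³ → storage unit 1 (remaining 19 ft³)
55 ft³ → storage unit 2 (remaining 20 ft³)
46 ft³ → storage unit 3 (remaining 29 ft³)
38 ft³ → storage unit 4 (remaining 37 ft³)
19 ft³ → storage unit 1 (remaining 0 ft³)
16 ft³ → storage unit 2 (remaining 4 ft³)
15 ft³ → storage unit 3 (remaining 14 ft³)
7 ft³ → storage unit 3 (remaining 7 ft³)
6 ft³ → storage unit 3 (remaining 1 ft³)

4 storage units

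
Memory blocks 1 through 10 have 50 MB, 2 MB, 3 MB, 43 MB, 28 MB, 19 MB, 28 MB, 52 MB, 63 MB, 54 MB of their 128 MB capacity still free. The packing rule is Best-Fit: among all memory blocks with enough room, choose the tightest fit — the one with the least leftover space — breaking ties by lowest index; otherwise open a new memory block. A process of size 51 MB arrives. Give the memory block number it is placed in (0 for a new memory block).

8

Memory blocks with room: memory block 8 (52 MB), memory block 9 (63 MB), memory block 10 (54 MB).
Tightest fit is memory block 8 with 52 MB free.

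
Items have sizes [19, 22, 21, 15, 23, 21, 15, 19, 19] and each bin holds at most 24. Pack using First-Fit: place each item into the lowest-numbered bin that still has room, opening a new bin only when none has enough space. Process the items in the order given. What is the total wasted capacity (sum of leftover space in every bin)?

42

Put 19 in bin 1; 5 remain.
Put 22 in bin 2; 2 remain.
Put 21 in bin 3; 3 remain.
Put 15 in bin 4; 9 remain.
Put 23 in bin 5; 1 remain.
Put 21 in bin 6; 3 remain.
Put 15 in bin 7; 9 remain.
Put 19 in bin 8; 5 remain.
Put 19 in bin 9; 5 remain.
9 bins × 24 = 216; used 174; unused 42.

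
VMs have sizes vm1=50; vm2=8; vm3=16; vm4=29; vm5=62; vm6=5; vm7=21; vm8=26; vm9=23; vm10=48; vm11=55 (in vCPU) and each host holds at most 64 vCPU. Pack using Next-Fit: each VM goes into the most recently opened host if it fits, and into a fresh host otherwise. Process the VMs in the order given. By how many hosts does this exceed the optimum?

Next-Fit: [50,8] [16,29] [62] [5,21,26] [23] [48] [55] → 7 hosts.
Total size 343 vCPU; any packing needs at least ⌈343/64⌉ = 6 hosts.
An optimal packing achieves that bound: [62] [55,8] [50,5] [48,16] [29,26] [23,21] → 6 hosts.
Excess: 7 − 6 = 1.

1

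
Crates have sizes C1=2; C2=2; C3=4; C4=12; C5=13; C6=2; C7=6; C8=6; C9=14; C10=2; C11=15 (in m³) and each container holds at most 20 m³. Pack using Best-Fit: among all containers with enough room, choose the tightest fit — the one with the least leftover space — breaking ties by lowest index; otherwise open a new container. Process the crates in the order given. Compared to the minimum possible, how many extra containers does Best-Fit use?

Best-Fit: [2,2,4,12] [13,2,2] [6,6] [14] [15] → 5 containers.
Total size 78 m³; any packing needs at least ⌈78/20⌉ = 4 containers.
An optimal packing achieves that bound: [15,4] [14,6] [13,6] [12,2,2,2,2] → 4 containers.
Excess: 5 − 4 = 1.

1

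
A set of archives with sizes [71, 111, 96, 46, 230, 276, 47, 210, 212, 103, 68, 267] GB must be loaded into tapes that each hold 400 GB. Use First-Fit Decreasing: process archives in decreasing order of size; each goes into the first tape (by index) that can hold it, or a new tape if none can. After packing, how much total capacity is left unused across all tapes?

263

Sorted descending: 276, 267, 230, 212, 210, 111, 103, 96, 71, 68, 47, 46.
tape 1: place 276 GB, 124 GB left
tape 2: place 267 GB, 133 GB left
tape 3: place 230 GB, 170 GB left
tape 4: place 212 GB, 188 GB left
tape 5: place 210 GB, 190 GB left
tape 1: place 111 GB, 13 GB left
tape 2: place 103 GB, 30 GB left
tape 3: place 96 GB, 74 GB left
tape 3: place 71 GB, 3 GB left
tape 4: place 68 GB, 120 GB left
tape 4: place 47 GB, 73 GB left
tape 4: place 46 GB, 27 GB left
5 tapes × 400 GB = 2000 GB; used 1737 GB; unused 263 GB.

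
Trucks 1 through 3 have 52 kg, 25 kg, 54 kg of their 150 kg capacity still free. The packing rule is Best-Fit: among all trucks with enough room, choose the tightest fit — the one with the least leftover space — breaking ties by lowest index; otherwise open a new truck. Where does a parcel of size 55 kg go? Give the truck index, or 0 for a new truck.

No truck has ≥ 55 kg free, so a new truck is opened.

0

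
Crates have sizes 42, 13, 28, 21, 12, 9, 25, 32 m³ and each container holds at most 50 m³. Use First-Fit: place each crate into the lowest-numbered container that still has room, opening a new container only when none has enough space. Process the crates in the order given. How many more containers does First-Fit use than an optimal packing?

1

First-Fit: [42] [13,28,9] [21,12] [25] [32] → 5 containers.
Total size 182 m³; any packing needs at least ⌈182/50⌉ = 4 containers.
An optimal packing achieves that bound: [42] [32,13] [28,21] [25,12,9] → 4 containers.
Excess: 5 − 4 = 1.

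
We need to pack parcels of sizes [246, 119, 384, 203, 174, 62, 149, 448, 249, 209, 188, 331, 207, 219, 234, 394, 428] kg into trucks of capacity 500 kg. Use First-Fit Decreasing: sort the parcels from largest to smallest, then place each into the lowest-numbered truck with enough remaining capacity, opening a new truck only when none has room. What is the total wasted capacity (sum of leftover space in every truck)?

756

Sorted descending: 448, 428, 394, 384, 331, 249, 246, 234, 219, 209, 207, 203, 188, 174, 149, 119, 62.
truck 1: place 448 kg, 52 kg left
truck 2: place 428 kg, 72 kg left
truck 3: place 394 kg, 106 kg left
truck 4: place 384 kg, 116 kg left
truck 5: place 331 kg, 169 kg left
truck 6: place 249 kg, 251 kg left
truck 6: place 246 kg, 5 kg left
truck 7: place 234 kg, 266 kg left
truck 7: place 219 kg, 47 kg left
truck 8: place 209 kg, 291 kg left
truck 8: place 207 kg, 84 kg left
truck 9: place 203 kg, 297 kg left
truck 9: place 188 kg, 109 kg left
truck 10: place 174 kg, 326 kg left
truck 5: place 149 kg, 20 kg left
truck 10: place 119 kg, 207 kg left
truck 2: place 62 kg, 10 kg left
10 trucks × 500 kg = 5000 kg; used 4244 kg; unused 756 kg.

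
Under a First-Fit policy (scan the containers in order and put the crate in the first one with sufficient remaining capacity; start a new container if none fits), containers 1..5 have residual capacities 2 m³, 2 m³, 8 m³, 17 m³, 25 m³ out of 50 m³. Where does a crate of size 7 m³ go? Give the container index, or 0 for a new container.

3

Containers with room: container 3 (8 m³), container 4 (17 m³), container 5 (25 m³).
The first with room is container 3.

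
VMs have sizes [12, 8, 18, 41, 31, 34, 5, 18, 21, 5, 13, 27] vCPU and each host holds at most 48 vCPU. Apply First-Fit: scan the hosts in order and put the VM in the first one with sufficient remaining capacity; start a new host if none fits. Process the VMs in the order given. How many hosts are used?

Put 12 vCPU in host 1; 36 vCPU remain.
Put 8 vCPU in host 1; 28 vCPU remain.
Put 18 vCPU in host 1; 10 vCPU remain.
Put 41 vCPU in host 2; 7 vCPU remain.
Put 31 vCPU in host 3; 17 vCPU remain.
Put 34 vCPU in host 4; 14 vCPU remain.
Put 5 vCPU in host 1; 5 vCPU remain.
Put 18 vCPU in host 5; 30 vCPU remain.
Put 21 vCPU in host 5; 9 vCPU remain.
Put 5 vCPU in host 1; 0 vCPU remain.
Put 13 vCPU in host 3; 4 vCPU remain.
Put 27 vCPU in host 6; 21 vCPU remain.

6 hosts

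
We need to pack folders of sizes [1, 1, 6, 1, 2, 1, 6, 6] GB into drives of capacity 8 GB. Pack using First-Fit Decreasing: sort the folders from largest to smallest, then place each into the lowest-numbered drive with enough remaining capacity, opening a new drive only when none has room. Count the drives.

Sorted descending: 6, 6, 6, 2, 1, 1, 1, 1.
6 GB → drive 1 (remaining 2 GB)
6 GB → drive 2 (remaining 2 GB)
6 GB → drive 3 (remaining 2 GB)
2 GB → drive 1 (remaining 0 GB)
1 GB → drive 2 (remaining 1 GB)
1 GB → drive 2 (remaining 0 GB)
1 GB → drive 3 (remaining 1 GB)
1 GB → drive 3 (remaining 0 GB)
Final drives: [6,2] [6,1,1] [6,1,1].

3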